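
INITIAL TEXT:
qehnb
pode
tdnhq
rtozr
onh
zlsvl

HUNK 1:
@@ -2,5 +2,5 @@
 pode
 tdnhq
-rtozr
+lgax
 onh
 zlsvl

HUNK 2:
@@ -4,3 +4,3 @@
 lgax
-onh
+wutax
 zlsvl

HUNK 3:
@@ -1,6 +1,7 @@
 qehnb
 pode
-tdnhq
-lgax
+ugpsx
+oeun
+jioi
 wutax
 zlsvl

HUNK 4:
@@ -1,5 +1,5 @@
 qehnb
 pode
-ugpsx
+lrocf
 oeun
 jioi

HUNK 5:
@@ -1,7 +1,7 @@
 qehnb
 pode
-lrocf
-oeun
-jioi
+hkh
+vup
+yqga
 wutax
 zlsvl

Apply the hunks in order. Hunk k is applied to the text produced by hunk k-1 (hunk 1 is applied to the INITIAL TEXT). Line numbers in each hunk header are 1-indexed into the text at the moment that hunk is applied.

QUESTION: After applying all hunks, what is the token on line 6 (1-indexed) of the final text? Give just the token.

Answer: wutax

Derivation:
Hunk 1: at line 2 remove [rtozr] add [lgax] -> 6 lines: qehnb pode tdnhq lgax onh zlsvl
Hunk 2: at line 4 remove [onh] add [wutax] -> 6 lines: qehnb pode tdnhq lgax wutax zlsvl
Hunk 3: at line 1 remove [tdnhq,lgax] add [ugpsx,oeun,jioi] -> 7 lines: qehnb pode ugpsx oeun jioi wutax zlsvl
Hunk 4: at line 1 remove [ugpsx] add [lrocf] -> 7 lines: qehnb pode lrocf oeun jioi wutax zlsvl
Hunk 5: at line 1 remove [lrocf,oeun,jioi] add [hkh,vup,yqga] -> 7 lines: qehnb pode hkh vup yqga wutax zlsvl
Final line 6: wutax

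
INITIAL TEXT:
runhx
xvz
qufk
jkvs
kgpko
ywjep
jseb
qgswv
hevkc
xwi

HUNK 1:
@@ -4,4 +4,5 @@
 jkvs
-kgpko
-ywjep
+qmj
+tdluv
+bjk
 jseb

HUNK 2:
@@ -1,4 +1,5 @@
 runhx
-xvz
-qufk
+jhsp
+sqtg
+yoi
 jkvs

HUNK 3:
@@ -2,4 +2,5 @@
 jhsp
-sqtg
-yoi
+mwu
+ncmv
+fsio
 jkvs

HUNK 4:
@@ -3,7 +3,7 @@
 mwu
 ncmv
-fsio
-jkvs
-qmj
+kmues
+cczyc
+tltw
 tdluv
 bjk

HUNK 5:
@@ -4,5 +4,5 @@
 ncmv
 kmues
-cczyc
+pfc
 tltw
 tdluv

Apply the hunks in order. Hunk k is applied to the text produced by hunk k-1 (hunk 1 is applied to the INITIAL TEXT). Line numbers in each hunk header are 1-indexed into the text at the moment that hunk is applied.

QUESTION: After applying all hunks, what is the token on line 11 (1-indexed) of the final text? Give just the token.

Answer: qgswv

Derivation:
Hunk 1: at line 4 remove [kgpko,ywjep] add [qmj,tdluv,bjk] -> 11 lines: runhx xvz qufk jkvs qmj tdluv bjk jseb qgswv hevkc xwi
Hunk 2: at line 1 remove [xvz,qufk] add [jhsp,sqtg,yoi] -> 12 lines: runhx jhsp sqtg yoi jkvs qmj tdluv bjk jseb qgswv hevkc xwi
Hunk 3: at line 2 remove [sqtg,yoi] add [mwu,ncmv,fsio] -> 13 lines: runhx jhsp mwu ncmv fsio jkvs qmj tdluv bjk jseb qgswv hevkc xwi
Hunk 4: at line 3 remove [fsio,jkvs,qmj] add [kmues,cczyc,tltw] -> 13 lines: runhx jhsp mwu ncmv kmues cczyc tltw tdluv bjk jseb qgswv hevkc xwi
Hunk 5: at line 4 remove [cczyc] add [pfc] -> 13 lines: runhx jhsp mwu ncmv kmues pfc tltw tdluv bjk jseb qgswv hevkc xwi
Final line 11: qgswv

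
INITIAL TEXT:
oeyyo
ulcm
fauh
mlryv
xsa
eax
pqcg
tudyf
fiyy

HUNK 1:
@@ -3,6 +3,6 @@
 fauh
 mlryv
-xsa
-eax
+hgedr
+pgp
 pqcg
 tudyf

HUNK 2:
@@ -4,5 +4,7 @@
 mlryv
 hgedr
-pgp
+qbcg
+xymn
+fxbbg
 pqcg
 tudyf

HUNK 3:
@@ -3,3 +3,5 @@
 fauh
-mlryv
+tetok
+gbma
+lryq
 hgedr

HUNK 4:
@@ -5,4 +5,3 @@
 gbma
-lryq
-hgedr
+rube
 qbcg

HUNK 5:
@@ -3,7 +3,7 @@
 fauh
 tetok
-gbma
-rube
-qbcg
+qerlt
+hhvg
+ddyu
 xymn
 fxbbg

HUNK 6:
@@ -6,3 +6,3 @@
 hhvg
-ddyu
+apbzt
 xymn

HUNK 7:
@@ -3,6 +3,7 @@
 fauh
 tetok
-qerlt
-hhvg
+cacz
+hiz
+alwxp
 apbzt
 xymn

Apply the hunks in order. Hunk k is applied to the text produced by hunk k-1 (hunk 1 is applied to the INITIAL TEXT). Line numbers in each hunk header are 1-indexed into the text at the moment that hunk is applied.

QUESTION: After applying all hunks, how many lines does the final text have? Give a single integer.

Hunk 1: at line 3 remove [xsa,eax] add [hgedr,pgp] -> 9 lines: oeyyo ulcm fauh mlryv hgedr pgp pqcg tudyf fiyy
Hunk 2: at line 4 remove [pgp] add [qbcg,xymn,fxbbg] -> 11 lines: oeyyo ulcm fauh mlryv hgedr qbcg xymn fxbbg pqcg tudyf fiyy
Hunk 3: at line 3 remove [mlryv] add [tetok,gbma,lryq] -> 13 lines: oeyyo ulcm fauh tetok gbma lryq hgedr qbcg xymn fxbbg pqcg tudyf fiyy
Hunk 4: at line 5 remove [lryq,hgedr] add [rube] -> 12 lines: oeyyo ulcm fauh tetok gbma rube qbcg xymn fxbbg pqcg tudyf fiyy
Hunk 5: at line 3 remove [gbma,rube,qbcg] add [qerlt,hhvg,ddyu] -> 12 lines: oeyyo ulcm fauh tetok qerlt hhvg ddyu xymn fxbbg pqcg tudyf fiyy
Hunk 6: at line 6 remove [ddyu] add [apbzt] -> 12 lines: oeyyo ulcm fauh tetok qerlt hhvg apbzt xymn fxbbg pqcg tudyf fiyy
Hunk 7: at line 3 remove [qerlt,hhvg] add [cacz,hiz,alwxp] -> 13 lines: oeyyo ulcm fauh tetok cacz hiz alwxp apbzt xymn fxbbg pqcg tudyf fiyy
Final line count: 13

Answer: 13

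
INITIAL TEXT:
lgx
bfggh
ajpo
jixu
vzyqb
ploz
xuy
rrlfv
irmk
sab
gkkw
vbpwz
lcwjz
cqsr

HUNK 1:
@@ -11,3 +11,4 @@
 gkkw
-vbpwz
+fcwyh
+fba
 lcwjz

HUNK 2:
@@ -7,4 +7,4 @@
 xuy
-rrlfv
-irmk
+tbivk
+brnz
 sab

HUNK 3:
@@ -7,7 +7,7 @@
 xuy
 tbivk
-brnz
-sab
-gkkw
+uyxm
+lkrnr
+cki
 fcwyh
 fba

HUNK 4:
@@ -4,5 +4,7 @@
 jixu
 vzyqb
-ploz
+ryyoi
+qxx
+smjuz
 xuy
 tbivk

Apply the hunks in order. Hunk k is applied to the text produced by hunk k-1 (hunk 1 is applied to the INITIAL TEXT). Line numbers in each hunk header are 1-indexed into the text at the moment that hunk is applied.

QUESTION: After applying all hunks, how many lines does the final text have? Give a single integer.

Hunk 1: at line 11 remove [vbpwz] add [fcwyh,fba] -> 15 lines: lgx bfggh ajpo jixu vzyqb ploz xuy rrlfv irmk sab gkkw fcwyh fba lcwjz cqsr
Hunk 2: at line 7 remove [rrlfv,irmk] add [tbivk,brnz] -> 15 lines: lgx bfggh ajpo jixu vzyqb ploz xuy tbivk brnz sab gkkw fcwyh fba lcwjz cqsr
Hunk 3: at line 7 remove [brnz,sab,gkkw] add [uyxm,lkrnr,cki] -> 15 lines: lgx bfggh ajpo jixu vzyqb ploz xuy tbivk uyxm lkrnr cki fcwyh fba lcwjz cqsr
Hunk 4: at line 4 remove [ploz] add [ryyoi,qxx,smjuz] -> 17 lines: lgx bfggh ajpo jixu vzyqb ryyoi qxx smjuz xuy tbivk uyxm lkrnr cki fcwyh fba lcwjz cqsr
Final line count: 17

Answer: 17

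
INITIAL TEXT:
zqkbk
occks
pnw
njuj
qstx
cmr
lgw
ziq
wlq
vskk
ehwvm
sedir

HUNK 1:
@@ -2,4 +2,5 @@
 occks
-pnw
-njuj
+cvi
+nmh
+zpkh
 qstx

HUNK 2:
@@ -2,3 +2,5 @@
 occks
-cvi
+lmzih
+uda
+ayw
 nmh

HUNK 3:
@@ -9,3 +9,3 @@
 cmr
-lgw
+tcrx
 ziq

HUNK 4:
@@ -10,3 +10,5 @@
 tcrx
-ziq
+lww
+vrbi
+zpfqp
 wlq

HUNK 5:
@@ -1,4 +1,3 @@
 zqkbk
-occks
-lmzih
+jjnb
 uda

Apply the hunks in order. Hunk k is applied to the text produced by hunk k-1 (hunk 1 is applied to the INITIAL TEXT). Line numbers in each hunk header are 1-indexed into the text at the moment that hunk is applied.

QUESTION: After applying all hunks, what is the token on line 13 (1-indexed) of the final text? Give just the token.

Answer: wlq

Derivation:
Hunk 1: at line 2 remove [pnw,njuj] add [cvi,nmh,zpkh] -> 13 lines: zqkbk occks cvi nmh zpkh qstx cmr lgw ziq wlq vskk ehwvm sedir
Hunk 2: at line 2 remove [cvi] add [lmzih,uda,ayw] -> 15 lines: zqkbk occks lmzih uda ayw nmh zpkh qstx cmr lgw ziq wlq vskk ehwvm sedir
Hunk 3: at line 9 remove [lgw] add [tcrx] -> 15 lines: zqkbk occks lmzih uda ayw nmh zpkh qstx cmr tcrx ziq wlq vskk ehwvm sedir
Hunk 4: at line 10 remove [ziq] add [lww,vrbi,zpfqp] -> 17 lines: zqkbk occks lmzih uda ayw nmh zpkh qstx cmr tcrx lww vrbi zpfqp wlq vskk ehwvm sedir
Hunk 5: at line 1 remove [occks,lmzih] add [jjnb] -> 16 lines: zqkbk jjnb uda ayw nmh zpkh qstx cmr tcrx lww vrbi zpfqp wlq vskk ehwvm sedir
Final line 13: wlq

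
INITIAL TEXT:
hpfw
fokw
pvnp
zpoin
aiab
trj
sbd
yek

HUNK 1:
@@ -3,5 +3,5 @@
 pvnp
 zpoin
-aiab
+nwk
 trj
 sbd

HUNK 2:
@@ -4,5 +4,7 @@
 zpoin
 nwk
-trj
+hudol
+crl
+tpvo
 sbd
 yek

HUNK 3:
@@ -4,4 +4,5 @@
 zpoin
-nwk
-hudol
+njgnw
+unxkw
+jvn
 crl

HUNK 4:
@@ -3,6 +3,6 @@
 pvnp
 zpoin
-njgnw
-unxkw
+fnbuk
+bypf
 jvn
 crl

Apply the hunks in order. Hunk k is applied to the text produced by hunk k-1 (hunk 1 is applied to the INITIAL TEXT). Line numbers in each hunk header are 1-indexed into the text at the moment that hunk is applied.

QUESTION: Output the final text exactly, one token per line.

Hunk 1: at line 3 remove [aiab] add [nwk] -> 8 lines: hpfw fokw pvnp zpoin nwk trj sbd yek
Hunk 2: at line 4 remove [trj] add [hudol,crl,tpvo] -> 10 lines: hpfw fokw pvnp zpoin nwk hudol crl tpvo sbd yek
Hunk 3: at line 4 remove [nwk,hudol] add [njgnw,unxkw,jvn] -> 11 lines: hpfw fokw pvnp zpoin njgnw unxkw jvn crl tpvo sbd yek
Hunk 4: at line 3 remove [njgnw,unxkw] add [fnbuk,bypf] -> 11 lines: hpfw fokw pvnp zpoin fnbuk bypf jvn crl tpvo sbd yek

Answer: hpfw
fokw
pvnp
zpoin
fnbuk
bypf
jvn
crl
tpvo
sbd
yek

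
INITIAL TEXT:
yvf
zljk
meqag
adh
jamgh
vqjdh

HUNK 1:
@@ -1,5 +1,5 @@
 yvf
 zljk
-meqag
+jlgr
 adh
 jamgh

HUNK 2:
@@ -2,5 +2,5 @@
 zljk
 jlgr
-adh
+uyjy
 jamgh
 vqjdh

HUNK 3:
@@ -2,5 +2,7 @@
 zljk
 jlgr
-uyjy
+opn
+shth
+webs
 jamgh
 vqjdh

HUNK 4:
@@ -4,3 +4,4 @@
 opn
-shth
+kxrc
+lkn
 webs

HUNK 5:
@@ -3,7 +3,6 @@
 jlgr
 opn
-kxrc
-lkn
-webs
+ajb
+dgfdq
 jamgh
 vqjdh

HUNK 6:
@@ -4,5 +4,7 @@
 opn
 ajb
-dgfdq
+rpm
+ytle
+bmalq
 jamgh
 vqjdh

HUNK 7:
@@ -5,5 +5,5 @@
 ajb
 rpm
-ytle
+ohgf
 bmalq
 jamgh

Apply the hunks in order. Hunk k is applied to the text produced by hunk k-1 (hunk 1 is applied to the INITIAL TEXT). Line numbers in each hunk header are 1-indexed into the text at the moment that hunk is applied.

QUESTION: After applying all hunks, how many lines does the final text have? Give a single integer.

Hunk 1: at line 1 remove [meqag] add [jlgr] -> 6 lines: yvf zljk jlgr adh jamgh vqjdh
Hunk 2: at line 2 remove [adh] add [uyjy] -> 6 lines: yvf zljk jlgr uyjy jamgh vqjdh
Hunk 3: at line 2 remove [uyjy] add [opn,shth,webs] -> 8 lines: yvf zljk jlgr opn shth webs jamgh vqjdh
Hunk 4: at line 4 remove [shth] add [kxrc,lkn] -> 9 lines: yvf zljk jlgr opn kxrc lkn webs jamgh vqjdh
Hunk 5: at line 3 remove [kxrc,lkn,webs] add [ajb,dgfdq] -> 8 lines: yvf zljk jlgr opn ajb dgfdq jamgh vqjdh
Hunk 6: at line 4 remove [dgfdq] add [rpm,ytle,bmalq] -> 10 lines: yvf zljk jlgr opn ajb rpm ytle bmalq jamgh vqjdh
Hunk 7: at line 5 remove [ytle] add [ohgf] -> 10 lines: yvf zljk jlgr opn ajb rpm ohgf bmalq jamgh vqjdh
Final line count: 10

Answer: 10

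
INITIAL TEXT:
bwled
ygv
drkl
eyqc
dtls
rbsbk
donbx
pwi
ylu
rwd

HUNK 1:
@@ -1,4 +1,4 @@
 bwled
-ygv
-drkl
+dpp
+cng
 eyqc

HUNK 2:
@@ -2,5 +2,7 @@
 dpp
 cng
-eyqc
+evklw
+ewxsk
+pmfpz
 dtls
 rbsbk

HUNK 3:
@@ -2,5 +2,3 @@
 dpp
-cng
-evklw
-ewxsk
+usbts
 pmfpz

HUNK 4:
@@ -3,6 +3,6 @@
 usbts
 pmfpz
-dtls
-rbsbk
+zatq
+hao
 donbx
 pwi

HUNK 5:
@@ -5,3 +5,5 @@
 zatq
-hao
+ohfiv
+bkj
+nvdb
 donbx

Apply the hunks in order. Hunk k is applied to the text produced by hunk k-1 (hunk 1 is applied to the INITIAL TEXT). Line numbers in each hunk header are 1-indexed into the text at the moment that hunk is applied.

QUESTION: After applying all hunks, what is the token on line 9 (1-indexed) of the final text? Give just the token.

Answer: donbx

Derivation:
Hunk 1: at line 1 remove [ygv,drkl] add [dpp,cng] -> 10 lines: bwled dpp cng eyqc dtls rbsbk donbx pwi ylu rwd
Hunk 2: at line 2 remove [eyqc] add [evklw,ewxsk,pmfpz] -> 12 lines: bwled dpp cng evklw ewxsk pmfpz dtls rbsbk donbx pwi ylu rwd
Hunk 3: at line 2 remove [cng,evklw,ewxsk] add [usbts] -> 10 lines: bwled dpp usbts pmfpz dtls rbsbk donbx pwi ylu rwd
Hunk 4: at line 3 remove [dtls,rbsbk] add [zatq,hao] -> 10 lines: bwled dpp usbts pmfpz zatq hao donbx pwi ylu rwd
Hunk 5: at line 5 remove [hao] add [ohfiv,bkj,nvdb] -> 12 lines: bwled dpp usbts pmfpz zatq ohfiv bkj nvdb donbx pwi ylu rwd
Final line 9: donbx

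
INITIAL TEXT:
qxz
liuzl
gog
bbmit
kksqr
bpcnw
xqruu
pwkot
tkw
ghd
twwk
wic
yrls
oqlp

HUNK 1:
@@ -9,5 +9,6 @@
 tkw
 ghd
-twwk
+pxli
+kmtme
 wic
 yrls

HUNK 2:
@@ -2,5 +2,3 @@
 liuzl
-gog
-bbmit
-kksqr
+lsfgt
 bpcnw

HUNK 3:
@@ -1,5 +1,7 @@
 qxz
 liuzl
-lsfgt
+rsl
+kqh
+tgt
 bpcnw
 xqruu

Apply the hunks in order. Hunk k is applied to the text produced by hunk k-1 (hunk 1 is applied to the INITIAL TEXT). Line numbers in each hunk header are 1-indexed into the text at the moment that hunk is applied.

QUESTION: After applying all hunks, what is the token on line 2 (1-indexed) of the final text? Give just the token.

Hunk 1: at line 9 remove [twwk] add [pxli,kmtme] -> 15 lines: qxz liuzl gog bbmit kksqr bpcnw xqruu pwkot tkw ghd pxli kmtme wic yrls oqlp
Hunk 2: at line 2 remove [gog,bbmit,kksqr] add [lsfgt] -> 13 lines: qxz liuzl lsfgt bpcnw xqruu pwkot tkw ghd pxli kmtme wic yrls oqlp
Hunk 3: at line 1 remove [lsfgt] add [rsl,kqh,tgt] -> 15 lines: qxz liuzl rsl kqh tgt bpcnw xqruu pwkot tkw ghd pxli kmtme wic yrls oqlp
Final line 2: liuzl

Answer: liuzl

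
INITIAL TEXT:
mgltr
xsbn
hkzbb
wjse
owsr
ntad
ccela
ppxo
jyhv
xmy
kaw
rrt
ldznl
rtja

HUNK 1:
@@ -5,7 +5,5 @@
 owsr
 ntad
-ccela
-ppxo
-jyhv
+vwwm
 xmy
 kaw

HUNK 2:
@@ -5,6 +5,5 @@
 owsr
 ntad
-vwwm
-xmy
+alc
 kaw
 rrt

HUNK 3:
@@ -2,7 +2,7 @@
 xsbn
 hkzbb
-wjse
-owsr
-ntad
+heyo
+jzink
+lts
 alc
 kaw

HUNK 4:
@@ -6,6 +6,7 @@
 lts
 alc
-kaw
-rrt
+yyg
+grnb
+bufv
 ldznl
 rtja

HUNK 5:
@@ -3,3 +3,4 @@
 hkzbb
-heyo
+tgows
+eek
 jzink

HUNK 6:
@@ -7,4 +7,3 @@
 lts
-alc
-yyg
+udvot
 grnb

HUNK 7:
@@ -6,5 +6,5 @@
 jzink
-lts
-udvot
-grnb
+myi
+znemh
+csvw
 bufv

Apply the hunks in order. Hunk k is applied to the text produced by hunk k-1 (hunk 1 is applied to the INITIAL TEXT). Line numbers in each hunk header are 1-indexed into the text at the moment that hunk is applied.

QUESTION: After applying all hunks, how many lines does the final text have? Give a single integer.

Answer: 12

Derivation:
Hunk 1: at line 5 remove [ccela,ppxo,jyhv] add [vwwm] -> 12 lines: mgltr xsbn hkzbb wjse owsr ntad vwwm xmy kaw rrt ldznl rtja
Hunk 2: at line 5 remove [vwwm,xmy] add [alc] -> 11 lines: mgltr xsbn hkzbb wjse owsr ntad alc kaw rrt ldznl rtja
Hunk 3: at line 2 remove [wjse,owsr,ntad] add [heyo,jzink,lts] -> 11 lines: mgltr xsbn hkzbb heyo jzink lts alc kaw rrt ldznl rtja
Hunk 4: at line 6 remove [kaw,rrt] add [yyg,grnb,bufv] -> 12 lines: mgltr xsbn hkzbb heyo jzink lts alc yyg grnb bufv ldznl rtja
Hunk 5: at line 3 remove [heyo] add [tgows,eek] -> 13 lines: mgltr xsbn hkzbb tgows eek jzink lts alc yyg grnb bufv ldznl rtja
Hunk 6: at line 7 remove [alc,yyg] add [udvot] -> 12 lines: mgltr xsbn hkzbb tgows eek jzink lts udvot grnb bufv ldznl rtja
Hunk 7: at line 6 remove [lts,udvot,grnb] add [myi,znemh,csvw] -> 12 lines: mgltr xsbn hkzbb tgows eek jzink myi znemh csvw bufv ldznl rtja
Final line count: 12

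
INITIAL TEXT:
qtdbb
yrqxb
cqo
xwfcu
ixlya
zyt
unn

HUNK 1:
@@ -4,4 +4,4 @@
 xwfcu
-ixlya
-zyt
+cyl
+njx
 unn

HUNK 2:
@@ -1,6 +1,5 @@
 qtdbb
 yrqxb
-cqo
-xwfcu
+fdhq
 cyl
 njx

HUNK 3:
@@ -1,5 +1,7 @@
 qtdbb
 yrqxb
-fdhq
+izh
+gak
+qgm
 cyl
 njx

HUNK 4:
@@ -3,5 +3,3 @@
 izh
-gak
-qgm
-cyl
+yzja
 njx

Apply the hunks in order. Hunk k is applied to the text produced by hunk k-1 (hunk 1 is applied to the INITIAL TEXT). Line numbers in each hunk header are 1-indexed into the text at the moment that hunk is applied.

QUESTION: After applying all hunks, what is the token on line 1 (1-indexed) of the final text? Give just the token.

Answer: qtdbb

Derivation:
Hunk 1: at line 4 remove [ixlya,zyt] add [cyl,njx] -> 7 lines: qtdbb yrqxb cqo xwfcu cyl njx unn
Hunk 2: at line 1 remove [cqo,xwfcu] add [fdhq] -> 6 lines: qtdbb yrqxb fdhq cyl njx unn
Hunk 3: at line 1 remove [fdhq] add [izh,gak,qgm] -> 8 lines: qtdbb yrqxb izh gak qgm cyl njx unn
Hunk 4: at line 3 remove [gak,qgm,cyl] add [yzja] -> 6 lines: qtdbb yrqxb izh yzja njx unn
Final line 1: qtdbb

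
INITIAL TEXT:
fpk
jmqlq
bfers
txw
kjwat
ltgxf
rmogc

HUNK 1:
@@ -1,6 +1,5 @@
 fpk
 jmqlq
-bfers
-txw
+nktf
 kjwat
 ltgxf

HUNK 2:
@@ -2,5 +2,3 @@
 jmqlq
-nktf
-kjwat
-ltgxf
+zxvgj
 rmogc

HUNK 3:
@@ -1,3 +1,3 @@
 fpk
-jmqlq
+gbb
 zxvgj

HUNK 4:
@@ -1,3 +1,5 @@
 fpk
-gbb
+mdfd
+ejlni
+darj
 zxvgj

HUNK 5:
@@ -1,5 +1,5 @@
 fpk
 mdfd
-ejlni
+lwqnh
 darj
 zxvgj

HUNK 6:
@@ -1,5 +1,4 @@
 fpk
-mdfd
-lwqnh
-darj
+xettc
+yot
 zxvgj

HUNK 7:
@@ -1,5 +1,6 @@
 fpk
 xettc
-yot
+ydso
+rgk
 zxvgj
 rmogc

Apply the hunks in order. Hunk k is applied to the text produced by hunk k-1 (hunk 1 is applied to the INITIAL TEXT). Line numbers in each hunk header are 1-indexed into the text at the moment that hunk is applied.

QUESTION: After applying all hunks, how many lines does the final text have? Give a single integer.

Hunk 1: at line 1 remove [bfers,txw] add [nktf] -> 6 lines: fpk jmqlq nktf kjwat ltgxf rmogc
Hunk 2: at line 2 remove [nktf,kjwat,ltgxf] add [zxvgj] -> 4 lines: fpk jmqlq zxvgj rmogc
Hunk 3: at line 1 remove [jmqlq] add [gbb] -> 4 lines: fpk gbb zxvgj rmogc
Hunk 4: at line 1 remove [gbb] add [mdfd,ejlni,darj] -> 6 lines: fpk mdfd ejlni darj zxvgj rmogc
Hunk 5: at line 1 remove [ejlni] add [lwqnh] -> 6 lines: fpk mdfd lwqnh darj zxvgj rmogc
Hunk 6: at line 1 remove [mdfd,lwqnh,darj] add [xettc,yot] -> 5 lines: fpk xettc yot zxvgj rmogc
Hunk 7: at line 1 remove [yot] add [ydso,rgk] -> 6 lines: fpk xettc ydso rgk zxvgj rmogc
Final line count: 6

Answer: 6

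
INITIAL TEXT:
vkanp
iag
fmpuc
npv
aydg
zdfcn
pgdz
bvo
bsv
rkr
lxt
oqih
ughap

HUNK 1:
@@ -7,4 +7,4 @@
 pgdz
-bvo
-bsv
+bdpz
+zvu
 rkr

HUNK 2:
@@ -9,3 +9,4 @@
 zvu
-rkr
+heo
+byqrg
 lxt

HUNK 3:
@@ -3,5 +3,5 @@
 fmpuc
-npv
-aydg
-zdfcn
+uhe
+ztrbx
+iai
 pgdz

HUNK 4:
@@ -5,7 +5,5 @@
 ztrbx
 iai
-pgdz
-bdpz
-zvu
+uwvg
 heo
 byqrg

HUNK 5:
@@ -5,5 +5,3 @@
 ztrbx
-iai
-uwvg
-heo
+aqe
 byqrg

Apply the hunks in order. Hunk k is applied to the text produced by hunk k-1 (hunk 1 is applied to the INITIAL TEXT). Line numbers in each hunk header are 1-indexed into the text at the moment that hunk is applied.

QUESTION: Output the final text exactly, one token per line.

Answer: vkanp
iag
fmpuc
uhe
ztrbx
aqe
byqrg
lxt
oqih
ughap

Derivation:
Hunk 1: at line 7 remove [bvo,bsv] add [bdpz,zvu] -> 13 lines: vkanp iag fmpuc npv aydg zdfcn pgdz bdpz zvu rkr lxt oqih ughap
Hunk 2: at line 9 remove [rkr] add [heo,byqrg] -> 14 lines: vkanp iag fmpuc npv aydg zdfcn pgdz bdpz zvu heo byqrg lxt oqih ughap
Hunk 3: at line 3 remove [npv,aydg,zdfcn] add [uhe,ztrbx,iai] -> 14 lines: vkanp iag fmpuc uhe ztrbx iai pgdz bdpz zvu heo byqrg lxt oqih ughap
Hunk 4: at line 5 remove [pgdz,bdpz,zvu] add [uwvg] -> 12 lines: vkanp iag fmpuc uhe ztrbx iai uwvg heo byqrg lxt oqih ughap
Hunk 5: at line 5 remove [iai,uwvg,heo] add [aqe] -> 10 lines: vkanp iag fmpuc uhe ztrbx aqe byqrg lxt oqih ughap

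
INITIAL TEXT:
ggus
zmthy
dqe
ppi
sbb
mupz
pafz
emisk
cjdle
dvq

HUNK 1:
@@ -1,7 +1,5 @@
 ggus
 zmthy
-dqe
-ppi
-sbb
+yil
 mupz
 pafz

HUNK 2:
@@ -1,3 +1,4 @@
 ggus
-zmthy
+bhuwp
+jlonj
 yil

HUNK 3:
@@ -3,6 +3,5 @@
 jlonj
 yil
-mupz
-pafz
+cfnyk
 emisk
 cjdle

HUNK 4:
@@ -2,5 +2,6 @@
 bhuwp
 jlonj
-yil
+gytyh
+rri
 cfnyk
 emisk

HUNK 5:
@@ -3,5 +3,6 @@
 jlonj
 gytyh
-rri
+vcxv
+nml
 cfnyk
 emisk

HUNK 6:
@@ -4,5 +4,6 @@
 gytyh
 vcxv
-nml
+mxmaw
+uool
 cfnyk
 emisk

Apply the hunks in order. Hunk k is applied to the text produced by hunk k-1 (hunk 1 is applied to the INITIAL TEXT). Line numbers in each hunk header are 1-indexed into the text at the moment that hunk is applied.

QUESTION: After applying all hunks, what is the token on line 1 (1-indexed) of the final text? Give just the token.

Hunk 1: at line 1 remove [dqe,ppi,sbb] add [yil] -> 8 lines: ggus zmthy yil mupz pafz emisk cjdle dvq
Hunk 2: at line 1 remove [zmthy] add [bhuwp,jlonj] -> 9 lines: ggus bhuwp jlonj yil mupz pafz emisk cjdle dvq
Hunk 3: at line 3 remove [mupz,pafz] add [cfnyk] -> 8 lines: ggus bhuwp jlonj yil cfnyk emisk cjdle dvq
Hunk 4: at line 2 remove [yil] add [gytyh,rri] -> 9 lines: ggus bhuwp jlonj gytyh rri cfnyk emisk cjdle dvq
Hunk 5: at line 3 remove [rri] add [vcxv,nml] -> 10 lines: ggus bhuwp jlonj gytyh vcxv nml cfnyk emisk cjdle dvq
Hunk 6: at line 4 remove [nml] add [mxmaw,uool] -> 11 lines: ggus bhuwp jlonj gytyh vcxv mxmaw uool cfnyk emisk cjdle dvq
Final line 1: ggus

Answer: ggus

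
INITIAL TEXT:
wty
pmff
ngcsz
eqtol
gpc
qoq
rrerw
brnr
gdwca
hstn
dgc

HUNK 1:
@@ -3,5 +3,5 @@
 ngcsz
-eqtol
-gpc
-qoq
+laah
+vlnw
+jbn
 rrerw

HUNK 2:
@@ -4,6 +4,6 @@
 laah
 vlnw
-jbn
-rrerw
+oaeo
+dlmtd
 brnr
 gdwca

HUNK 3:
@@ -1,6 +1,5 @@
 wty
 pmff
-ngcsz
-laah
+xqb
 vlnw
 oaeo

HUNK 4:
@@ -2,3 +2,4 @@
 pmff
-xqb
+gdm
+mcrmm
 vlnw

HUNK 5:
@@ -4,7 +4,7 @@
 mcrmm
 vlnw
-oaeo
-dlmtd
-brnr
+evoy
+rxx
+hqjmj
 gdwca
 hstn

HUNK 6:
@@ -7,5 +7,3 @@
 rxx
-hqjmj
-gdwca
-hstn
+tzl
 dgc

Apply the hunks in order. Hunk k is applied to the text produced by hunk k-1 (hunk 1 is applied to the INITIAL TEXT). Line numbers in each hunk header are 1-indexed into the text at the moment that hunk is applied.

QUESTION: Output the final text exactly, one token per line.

Hunk 1: at line 3 remove [eqtol,gpc,qoq] add [laah,vlnw,jbn] -> 11 lines: wty pmff ngcsz laah vlnw jbn rrerw brnr gdwca hstn dgc
Hunk 2: at line 4 remove [jbn,rrerw] add [oaeo,dlmtd] -> 11 lines: wty pmff ngcsz laah vlnw oaeo dlmtd brnr gdwca hstn dgc
Hunk 3: at line 1 remove [ngcsz,laah] add [xqb] -> 10 lines: wty pmff xqb vlnw oaeo dlmtd brnr gdwca hstn dgc
Hunk 4: at line 2 remove [xqb] add [gdm,mcrmm] -> 11 lines: wty pmff gdm mcrmm vlnw oaeo dlmtd brnr gdwca hstn dgc
Hunk 5: at line 4 remove [oaeo,dlmtd,brnr] add [evoy,rxx,hqjmj] -> 11 lines: wty pmff gdm mcrmm vlnw evoy rxx hqjmj gdwca hstn dgc
Hunk 6: at line 7 remove [hqjmj,gdwca,hstn] add [tzl] -> 9 lines: wty pmff gdm mcrmm vlnw evoy rxx tzl dgc

Answer: wty
pmff
gdm
mcrmm
vlnw
evoy
rxx
tzl
dgc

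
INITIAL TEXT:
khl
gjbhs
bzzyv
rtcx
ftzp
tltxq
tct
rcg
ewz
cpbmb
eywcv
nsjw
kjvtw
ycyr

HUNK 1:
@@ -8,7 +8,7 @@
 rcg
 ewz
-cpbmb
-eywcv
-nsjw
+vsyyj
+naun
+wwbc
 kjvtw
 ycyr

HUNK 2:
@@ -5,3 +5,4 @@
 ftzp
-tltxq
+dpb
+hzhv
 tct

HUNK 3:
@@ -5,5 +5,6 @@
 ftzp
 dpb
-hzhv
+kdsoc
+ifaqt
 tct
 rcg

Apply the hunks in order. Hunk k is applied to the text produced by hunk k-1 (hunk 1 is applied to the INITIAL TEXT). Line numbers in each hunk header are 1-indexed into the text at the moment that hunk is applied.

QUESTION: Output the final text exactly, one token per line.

Answer: khl
gjbhs
bzzyv
rtcx
ftzp
dpb
kdsoc
ifaqt
tct
rcg
ewz
vsyyj
naun
wwbc
kjvtw
ycyr

Derivation:
Hunk 1: at line 8 remove [cpbmb,eywcv,nsjw] add [vsyyj,naun,wwbc] -> 14 lines: khl gjbhs bzzyv rtcx ftzp tltxq tct rcg ewz vsyyj naun wwbc kjvtw ycyr
Hunk 2: at line 5 remove [tltxq] add [dpb,hzhv] -> 15 lines: khl gjbhs bzzyv rtcx ftzp dpb hzhv tct rcg ewz vsyyj naun wwbc kjvtw ycyr
Hunk 3: at line 5 remove [hzhv] add [kdsoc,ifaqt] -> 16 lines: khl gjbhs bzzyv rtcx ftzp dpb kdsoc ifaqt tct rcg ewz vsyyj naun wwbc kjvtw ycyr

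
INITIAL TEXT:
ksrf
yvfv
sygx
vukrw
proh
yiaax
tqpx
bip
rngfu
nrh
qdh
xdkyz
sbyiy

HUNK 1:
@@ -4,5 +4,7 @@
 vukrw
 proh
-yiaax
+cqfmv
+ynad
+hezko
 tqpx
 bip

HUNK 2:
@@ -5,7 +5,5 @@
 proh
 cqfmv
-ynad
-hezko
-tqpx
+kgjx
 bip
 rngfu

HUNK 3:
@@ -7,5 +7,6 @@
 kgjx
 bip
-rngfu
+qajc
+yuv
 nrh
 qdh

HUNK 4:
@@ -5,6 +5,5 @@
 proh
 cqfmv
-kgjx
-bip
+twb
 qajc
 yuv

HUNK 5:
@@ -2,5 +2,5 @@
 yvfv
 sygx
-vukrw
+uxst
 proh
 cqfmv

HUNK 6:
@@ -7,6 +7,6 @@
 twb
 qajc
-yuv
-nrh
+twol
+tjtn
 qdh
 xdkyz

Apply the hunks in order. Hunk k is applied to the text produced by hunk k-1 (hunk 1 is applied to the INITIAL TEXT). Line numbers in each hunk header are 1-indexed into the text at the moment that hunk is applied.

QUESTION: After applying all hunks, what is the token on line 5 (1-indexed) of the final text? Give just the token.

Answer: proh

Derivation:
Hunk 1: at line 4 remove [yiaax] add [cqfmv,ynad,hezko] -> 15 lines: ksrf yvfv sygx vukrw proh cqfmv ynad hezko tqpx bip rngfu nrh qdh xdkyz sbyiy
Hunk 2: at line 5 remove [ynad,hezko,tqpx] add [kgjx] -> 13 lines: ksrf yvfv sygx vukrw proh cqfmv kgjx bip rngfu nrh qdh xdkyz sbyiy
Hunk 3: at line 7 remove [rngfu] add [qajc,yuv] -> 14 lines: ksrf yvfv sygx vukrw proh cqfmv kgjx bip qajc yuv nrh qdh xdkyz sbyiy
Hunk 4: at line 5 remove [kgjx,bip] add [twb] -> 13 lines: ksrf yvfv sygx vukrw proh cqfmv twb qajc yuv nrh qdh xdkyz sbyiy
Hunk 5: at line 2 remove [vukrw] add [uxst] -> 13 lines: ksrf yvfv sygx uxst proh cqfmv twb qajc yuv nrh qdh xdkyz sbyiy
Hunk 6: at line 7 remove [yuv,nrh] add [twol,tjtn] -> 13 lines: ksrf yvfv sygx uxst proh cqfmv twb qajc twol tjtn qdh xdkyz sbyiy
Final line 5: proh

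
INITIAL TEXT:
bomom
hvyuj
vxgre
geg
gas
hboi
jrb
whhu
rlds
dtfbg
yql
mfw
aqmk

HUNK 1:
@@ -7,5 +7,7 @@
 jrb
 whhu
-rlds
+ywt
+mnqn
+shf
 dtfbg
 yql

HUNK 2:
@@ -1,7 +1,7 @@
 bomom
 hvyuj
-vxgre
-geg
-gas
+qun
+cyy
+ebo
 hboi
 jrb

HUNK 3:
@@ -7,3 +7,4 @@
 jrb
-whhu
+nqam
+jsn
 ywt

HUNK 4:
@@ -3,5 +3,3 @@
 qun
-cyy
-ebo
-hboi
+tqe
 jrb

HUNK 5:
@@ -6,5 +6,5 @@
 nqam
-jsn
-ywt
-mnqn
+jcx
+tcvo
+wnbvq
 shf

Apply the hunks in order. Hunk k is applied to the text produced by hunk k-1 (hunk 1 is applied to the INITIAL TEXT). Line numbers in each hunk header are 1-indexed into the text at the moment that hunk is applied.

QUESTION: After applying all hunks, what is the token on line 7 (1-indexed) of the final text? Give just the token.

Hunk 1: at line 7 remove [rlds] add [ywt,mnqn,shf] -> 15 lines: bomom hvyuj vxgre geg gas hboi jrb whhu ywt mnqn shf dtfbg yql mfw aqmk
Hunk 2: at line 1 remove [vxgre,geg,gas] add [qun,cyy,ebo] -> 15 lines: bomom hvyuj qun cyy ebo hboi jrb whhu ywt mnqn shf dtfbg yql mfw aqmk
Hunk 3: at line 7 remove [whhu] add [nqam,jsn] -> 16 lines: bomom hvyuj qun cyy ebo hboi jrb nqam jsn ywt mnqn shf dtfbg yql mfw aqmk
Hunk 4: at line 3 remove [cyy,ebo,hboi] add [tqe] -> 14 lines: bomom hvyuj qun tqe jrb nqam jsn ywt mnqn shf dtfbg yql mfw aqmk
Hunk 5: at line 6 remove [jsn,ywt,mnqn] add [jcx,tcvo,wnbvq] -> 14 lines: bomom hvyuj qun tqe jrb nqam jcx tcvo wnbvq shf dtfbg yql mfw aqmk
Final line 7: jcx

Answer: jcx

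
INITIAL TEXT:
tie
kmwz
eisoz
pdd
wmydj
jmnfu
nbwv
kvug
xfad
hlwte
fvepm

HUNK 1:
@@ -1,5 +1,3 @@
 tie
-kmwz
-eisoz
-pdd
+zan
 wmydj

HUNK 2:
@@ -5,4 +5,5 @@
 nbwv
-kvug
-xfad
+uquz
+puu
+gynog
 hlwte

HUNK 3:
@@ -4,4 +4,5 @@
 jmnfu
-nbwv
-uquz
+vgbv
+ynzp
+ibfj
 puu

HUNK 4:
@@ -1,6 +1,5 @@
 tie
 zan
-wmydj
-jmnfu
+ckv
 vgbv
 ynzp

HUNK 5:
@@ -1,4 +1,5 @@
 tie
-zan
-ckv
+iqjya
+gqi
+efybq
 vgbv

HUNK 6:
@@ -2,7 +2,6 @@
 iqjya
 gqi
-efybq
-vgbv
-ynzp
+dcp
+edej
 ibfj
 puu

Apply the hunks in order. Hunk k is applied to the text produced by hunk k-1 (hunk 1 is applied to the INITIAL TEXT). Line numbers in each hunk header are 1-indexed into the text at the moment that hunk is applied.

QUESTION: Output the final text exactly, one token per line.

Hunk 1: at line 1 remove [kmwz,eisoz,pdd] add [zan] -> 9 lines: tie zan wmydj jmnfu nbwv kvug xfad hlwte fvepm
Hunk 2: at line 5 remove [kvug,xfad] add [uquz,puu,gynog] -> 10 lines: tie zan wmydj jmnfu nbwv uquz puu gynog hlwte fvepm
Hunk 3: at line 4 remove [nbwv,uquz] add [vgbv,ynzp,ibfj] -> 11 lines: tie zan wmydj jmnfu vgbv ynzp ibfj puu gynog hlwte fvepm
Hunk 4: at line 1 remove [wmydj,jmnfu] add [ckv] -> 10 lines: tie zan ckv vgbv ynzp ibfj puu gynog hlwte fvepm
Hunk 5: at line 1 remove [zan,ckv] add [iqjya,gqi,efybq] -> 11 lines: tie iqjya gqi efybq vgbv ynzp ibfj puu gynog hlwte fvepm
Hunk 6: at line 2 remove [efybq,vgbv,ynzp] add [dcp,edej] -> 10 lines: tie iqjya gqi dcp edej ibfj puu gynog hlwte fvepm

Answer: tie
iqjya
gqi
dcp
edej
ibfj
puu
gynog
hlwte
fvepm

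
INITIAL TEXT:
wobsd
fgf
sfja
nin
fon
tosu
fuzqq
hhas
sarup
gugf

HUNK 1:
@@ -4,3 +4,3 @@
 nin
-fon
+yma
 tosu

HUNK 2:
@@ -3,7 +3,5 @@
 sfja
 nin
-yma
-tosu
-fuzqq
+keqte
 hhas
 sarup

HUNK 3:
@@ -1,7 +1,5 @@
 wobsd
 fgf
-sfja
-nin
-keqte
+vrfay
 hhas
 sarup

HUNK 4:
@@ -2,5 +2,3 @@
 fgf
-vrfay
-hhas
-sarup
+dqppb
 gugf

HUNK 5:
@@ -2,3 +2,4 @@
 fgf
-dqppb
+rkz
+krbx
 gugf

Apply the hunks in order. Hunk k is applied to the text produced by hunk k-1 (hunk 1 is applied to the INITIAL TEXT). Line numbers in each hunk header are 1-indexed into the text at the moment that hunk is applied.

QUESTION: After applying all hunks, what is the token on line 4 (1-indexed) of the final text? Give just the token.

Hunk 1: at line 4 remove [fon] add [yma] -> 10 lines: wobsd fgf sfja nin yma tosu fuzqq hhas sarup gugf
Hunk 2: at line 3 remove [yma,tosu,fuzqq] add [keqte] -> 8 lines: wobsd fgf sfja nin keqte hhas sarup gugf
Hunk 3: at line 1 remove [sfja,nin,keqte] add [vrfay] -> 6 lines: wobsd fgf vrfay hhas sarup gugf
Hunk 4: at line 2 remove [vrfay,hhas,sarup] add [dqppb] -> 4 lines: wobsd fgf dqppb gugf
Hunk 5: at line 2 remove [dqppb] add [rkz,krbx] -> 5 lines: wobsd fgf rkz krbx gugf
Final line 4: krbx

Answer: krbx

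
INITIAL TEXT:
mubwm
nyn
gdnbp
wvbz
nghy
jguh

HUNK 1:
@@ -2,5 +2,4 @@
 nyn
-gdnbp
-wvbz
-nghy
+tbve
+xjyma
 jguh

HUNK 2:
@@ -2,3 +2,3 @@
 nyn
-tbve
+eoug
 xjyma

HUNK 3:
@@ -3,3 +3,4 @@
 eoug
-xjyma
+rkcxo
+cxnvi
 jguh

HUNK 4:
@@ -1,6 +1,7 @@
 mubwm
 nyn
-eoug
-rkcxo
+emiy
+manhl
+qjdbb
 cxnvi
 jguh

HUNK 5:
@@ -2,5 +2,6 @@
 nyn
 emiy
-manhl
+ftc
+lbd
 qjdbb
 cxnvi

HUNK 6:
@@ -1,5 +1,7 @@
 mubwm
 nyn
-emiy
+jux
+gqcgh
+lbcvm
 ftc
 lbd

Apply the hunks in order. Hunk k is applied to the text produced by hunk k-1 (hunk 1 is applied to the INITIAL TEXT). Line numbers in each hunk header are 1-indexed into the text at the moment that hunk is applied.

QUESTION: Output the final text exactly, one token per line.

Hunk 1: at line 2 remove [gdnbp,wvbz,nghy] add [tbve,xjyma] -> 5 lines: mubwm nyn tbve xjyma jguh
Hunk 2: at line 2 remove [tbve] add [eoug] -> 5 lines: mubwm nyn eoug xjyma jguh
Hunk 3: at line 3 remove [xjyma] add [rkcxo,cxnvi] -> 6 lines: mubwm nyn eoug rkcxo cxnvi jguh
Hunk 4: at line 1 remove [eoug,rkcxo] add [emiy,manhl,qjdbb] -> 7 lines: mubwm nyn emiy manhl qjdbb cxnvi jguh
Hunk 5: at line 2 remove [manhl] add [ftc,lbd] -> 8 lines: mubwm nyn emiy ftc lbd qjdbb cxnvi jguh
Hunk 6: at line 1 remove [emiy] add [jux,gqcgh,lbcvm] -> 10 lines: mubwm nyn jux gqcgh lbcvm ftc lbd qjdbb cxnvi jguh

Answer: mubwm
nyn
jux
gqcgh
lbcvm
ftc
lbd
qjdbb
cxnvi
jguh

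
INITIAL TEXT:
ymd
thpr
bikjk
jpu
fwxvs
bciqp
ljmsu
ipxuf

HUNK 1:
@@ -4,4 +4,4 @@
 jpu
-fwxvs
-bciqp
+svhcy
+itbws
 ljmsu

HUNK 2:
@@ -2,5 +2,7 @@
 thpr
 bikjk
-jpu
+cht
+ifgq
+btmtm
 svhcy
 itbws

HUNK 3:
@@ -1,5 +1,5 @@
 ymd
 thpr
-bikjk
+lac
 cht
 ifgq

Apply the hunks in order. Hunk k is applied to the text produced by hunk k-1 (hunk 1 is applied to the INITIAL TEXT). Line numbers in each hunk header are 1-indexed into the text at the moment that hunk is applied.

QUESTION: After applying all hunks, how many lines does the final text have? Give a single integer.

Answer: 10

Derivation:
Hunk 1: at line 4 remove [fwxvs,bciqp] add [svhcy,itbws] -> 8 lines: ymd thpr bikjk jpu svhcy itbws ljmsu ipxuf
Hunk 2: at line 2 remove [jpu] add [cht,ifgq,btmtm] -> 10 lines: ymd thpr bikjk cht ifgq btmtm svhcy itbws ljmsu ipxuf
Hunk 3: at line 1 remove [bikjk] add [lac] -> 10 lines: ymd thpr lac cht ifgq btmtm svhcy itbws ljmsu ipxuf
Final line count: 10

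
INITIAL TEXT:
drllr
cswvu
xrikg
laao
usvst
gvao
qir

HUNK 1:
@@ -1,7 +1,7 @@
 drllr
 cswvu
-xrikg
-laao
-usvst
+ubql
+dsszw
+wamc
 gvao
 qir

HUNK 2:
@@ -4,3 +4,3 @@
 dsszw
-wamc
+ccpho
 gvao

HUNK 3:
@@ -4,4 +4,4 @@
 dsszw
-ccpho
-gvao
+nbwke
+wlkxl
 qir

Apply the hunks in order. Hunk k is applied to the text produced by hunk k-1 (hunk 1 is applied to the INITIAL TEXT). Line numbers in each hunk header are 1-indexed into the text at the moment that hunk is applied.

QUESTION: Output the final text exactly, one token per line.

Hunk 1: at line 1 remove [xrikg,laao,usvst] add [ubql,dsszw,wamc] -> 7 lines: drllr cswvu ubql dsszw wamc gvao qir
Hunk 2: at line 4 remove [wamc] add [ccpho] -> 7 lines: drllr cswvu ubql dsszw ccpho gvao qir
Hunk 3: at line 4 remove [ccpho,gvao] add [nbwke,wlkxl] -> 7 lines: drllr cswvu ubql dsszw nbwke wlkxl qir

Answer: drllr
cswvu
ubql
dsszw
nbwke
wlkxl
qir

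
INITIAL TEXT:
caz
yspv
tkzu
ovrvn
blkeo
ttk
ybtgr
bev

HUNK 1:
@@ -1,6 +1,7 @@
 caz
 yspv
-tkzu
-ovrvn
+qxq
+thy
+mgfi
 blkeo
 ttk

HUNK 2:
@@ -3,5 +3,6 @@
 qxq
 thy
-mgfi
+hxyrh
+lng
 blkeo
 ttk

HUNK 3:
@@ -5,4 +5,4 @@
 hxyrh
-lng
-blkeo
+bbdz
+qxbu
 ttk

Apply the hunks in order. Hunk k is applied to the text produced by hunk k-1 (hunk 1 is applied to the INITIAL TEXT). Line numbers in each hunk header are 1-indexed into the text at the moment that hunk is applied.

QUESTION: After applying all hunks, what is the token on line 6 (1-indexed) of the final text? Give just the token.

Hunk 1: at line 1 remove [tkzu,ovrvn] add [qxq,thy,mgfi] -> 9 lines: caz yspv qxq thy mgfi blkeo ttk ybtgr bev
Hunk 2: at line 3 remove [mgfi] add [hxyrh,lng] -> 10 lines: caz yspv qxq thy hxyrh lng blkeo ttk ybtgr bev
Hunk 3: at line 5 remove [lng,blkeo] add [bbdz,qxbu] -> 10 lines: caz yspv qxq thy hxyrh bbdz qxbu ttk ybtgr bev
Final line 6: bbdz

Answer: bbdz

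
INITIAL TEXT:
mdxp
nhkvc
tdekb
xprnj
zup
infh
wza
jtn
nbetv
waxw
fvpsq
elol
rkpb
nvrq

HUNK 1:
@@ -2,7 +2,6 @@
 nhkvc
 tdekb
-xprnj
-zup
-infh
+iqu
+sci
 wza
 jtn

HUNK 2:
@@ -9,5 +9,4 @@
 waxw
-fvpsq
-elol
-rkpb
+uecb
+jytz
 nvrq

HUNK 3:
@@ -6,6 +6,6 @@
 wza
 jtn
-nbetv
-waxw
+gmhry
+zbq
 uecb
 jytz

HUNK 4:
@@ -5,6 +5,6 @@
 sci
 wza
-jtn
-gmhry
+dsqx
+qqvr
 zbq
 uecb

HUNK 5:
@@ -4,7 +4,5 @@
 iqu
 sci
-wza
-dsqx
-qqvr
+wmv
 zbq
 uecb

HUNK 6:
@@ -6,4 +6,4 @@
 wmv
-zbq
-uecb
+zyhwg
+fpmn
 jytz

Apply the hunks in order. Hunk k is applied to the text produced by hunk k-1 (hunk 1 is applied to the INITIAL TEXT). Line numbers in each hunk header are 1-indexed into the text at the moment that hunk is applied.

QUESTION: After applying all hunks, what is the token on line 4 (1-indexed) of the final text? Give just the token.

Hunk 1: at line 2 remove [xprnj,zup,infh] add [iqu,sci] -> 13 lines: mdxp nhkvc tdekb iqu sci wza jtn nbetv waxw fvpsq elol rkpb nvrq
Hunk 2: at line 9 remove [fvpsq,elol,rkpb] add [uecb,jytz] -> 12 lines: mdxp nhkvc tdekb iqu sci wza jtn nbetv waxw uecb jytz nvrq
Hunk 3: at line 6 remove [nbetv,waxw] add [gmhry,zbq] -> 12 lines: mdxp nhkvc tdekb iqu sci wza jtn gmhry zbq uecb jytz nvrq
Hunk 4: at line 5 remove [jtn,gmhry] add [dsqx,qqvr] -> 12 lines: mdxp nhkvc tdekb iqu sci wza dsqx qqvr zbq uecb jytz nvrq
Hunk 5: at line 4 remove [wza,dsqx,qqvr] add [wmv] -> 10 lines: mdxp nhkvc tdekb iqu sci wmv zbq uecb jytz nvrq
Hunk 6: at line 6 remove [zbq,uecb] add [zyhwg,fpmn] -> 10 lines: mdxp nhkvc tdekb iqu sci wmv zyhwg fpmn jytz nvrq
Final line 4: iqu

Answer: iqu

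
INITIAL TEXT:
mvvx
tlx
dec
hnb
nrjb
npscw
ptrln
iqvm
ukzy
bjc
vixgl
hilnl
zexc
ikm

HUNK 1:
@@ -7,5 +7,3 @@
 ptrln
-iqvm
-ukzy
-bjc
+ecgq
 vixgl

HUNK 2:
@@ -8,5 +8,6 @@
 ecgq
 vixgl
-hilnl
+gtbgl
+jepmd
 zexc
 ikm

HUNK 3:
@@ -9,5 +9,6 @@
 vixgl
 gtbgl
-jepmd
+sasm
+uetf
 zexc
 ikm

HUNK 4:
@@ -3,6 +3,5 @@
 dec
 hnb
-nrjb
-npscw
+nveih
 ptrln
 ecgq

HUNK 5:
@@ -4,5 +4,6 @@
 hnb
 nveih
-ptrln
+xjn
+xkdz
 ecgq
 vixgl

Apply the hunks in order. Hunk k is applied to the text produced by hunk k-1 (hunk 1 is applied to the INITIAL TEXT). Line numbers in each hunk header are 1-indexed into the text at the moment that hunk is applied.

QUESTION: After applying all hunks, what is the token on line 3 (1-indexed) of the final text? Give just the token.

Answer: dec

Derivation:
Hunk 1: at line 7 remove [iqvm,ukzy,bjc] add [ecgq] -> 12 lines: mvvx tlx dec hnb nrjb npscw ptrln ecgq vixgl hilnl zexc ikm
Hunk 2: at line 8 remove [hilnl] add [gtbgl,jepmd] -> 13 lines: mvvx tlx dec hnb nrjb npscw ptrln ecgq vixgl gtbgl jepmd zexc ikm
Hunk 3: at line 9 remove [jepmd] add [sasm,uetf] -> 14 lines: mvvx tlx dec hnb nrjb npscw ptrln ecgq vixgl gtbgl sasm uetf zexc ikm
Hunk 4: at line 3 remove [nrjb,npscw] add [nveih] -> 13 lines: mvvx tlx dec hnb nveih ptrln ecgq vixgl gtbgl sasm uetf zexc ikm
Hunk 5: at line 4 remove [ptrln] add [xjn,xkdz] -> 14 lines: mvvx tlx dec hnb nveih xjn xkdz ecgq vixgl gtbgl sasm uetf zexc ikm
Final line 3: dec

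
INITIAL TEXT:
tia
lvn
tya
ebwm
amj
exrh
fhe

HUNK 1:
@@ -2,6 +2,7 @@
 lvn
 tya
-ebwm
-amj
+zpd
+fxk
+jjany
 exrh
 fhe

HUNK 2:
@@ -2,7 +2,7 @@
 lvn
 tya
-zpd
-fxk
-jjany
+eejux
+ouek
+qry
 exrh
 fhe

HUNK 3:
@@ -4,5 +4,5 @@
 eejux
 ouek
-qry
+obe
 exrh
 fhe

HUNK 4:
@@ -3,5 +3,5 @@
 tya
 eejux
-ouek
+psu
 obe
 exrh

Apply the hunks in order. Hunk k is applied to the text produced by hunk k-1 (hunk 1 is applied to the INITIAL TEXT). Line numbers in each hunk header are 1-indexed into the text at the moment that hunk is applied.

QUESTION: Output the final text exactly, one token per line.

Answer: tia
lvn
tya
eejux
psu
obe
exrh
fhe

Derivation:
Hunk 1: at line 2 remove [ebwm,amj] add [zpd,fxk,jjany] -> 8 lines: tia lvn tya zpd fxk jjany exrh fhe
Hunk 2: at line 2 remove [zpd,fxk,jjany] add [eejux,ouek,qry] -> 8 lines: tia lvn tya eejux ouek qry exrh fhe
Hunk 3: at line 4 remove [qry] add [obe] -> 8 lines: tia lvn tya eejux ouek obe exrh fhe
Hunk 4: at line 3 remove [ouek] add [psu] -> 8 lines: tia lvn tya eejux psu obe exrh fhe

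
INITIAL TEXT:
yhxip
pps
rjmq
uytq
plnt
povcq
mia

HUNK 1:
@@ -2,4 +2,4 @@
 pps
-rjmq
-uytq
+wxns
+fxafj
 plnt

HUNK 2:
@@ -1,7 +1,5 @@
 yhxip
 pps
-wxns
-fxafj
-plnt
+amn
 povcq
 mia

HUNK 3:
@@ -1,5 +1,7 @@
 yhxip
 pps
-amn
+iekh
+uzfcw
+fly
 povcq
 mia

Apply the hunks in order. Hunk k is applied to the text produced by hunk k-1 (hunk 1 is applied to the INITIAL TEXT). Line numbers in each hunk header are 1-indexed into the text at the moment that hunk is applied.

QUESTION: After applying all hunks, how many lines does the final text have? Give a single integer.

Hunk 1: at line 2 remove [rjmq,uytq] add [wxns,fxafj] -> 7 lines: yhxip pps wxns fxafj plnt povcq mia
Hunk 2: at line 1 remove [wxns,fxafj,plnt] add [amn] -> 5 lines: yhxip pps amn povcq mia
Hunk 3: at line 1 remove [amn] add [iekh,uzfcw,fly] -> 7 lines: yhxip pps iekh uzfcw fly povcq mia
Final line count: 7

Answer: 7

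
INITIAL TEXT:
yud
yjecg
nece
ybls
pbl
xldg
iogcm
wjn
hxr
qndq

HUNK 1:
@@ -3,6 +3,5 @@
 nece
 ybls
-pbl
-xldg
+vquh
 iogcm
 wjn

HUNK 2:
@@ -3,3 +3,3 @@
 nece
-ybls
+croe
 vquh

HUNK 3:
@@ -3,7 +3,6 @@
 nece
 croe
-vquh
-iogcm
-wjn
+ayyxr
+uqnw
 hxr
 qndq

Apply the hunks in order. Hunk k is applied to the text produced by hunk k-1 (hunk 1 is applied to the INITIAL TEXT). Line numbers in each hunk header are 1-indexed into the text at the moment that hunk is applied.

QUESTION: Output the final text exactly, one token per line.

Answer: yud
yjecg
nece
croe
ayyxr
uqnw
hxr
qndq

Derivation:
Hunk 1: at line 3 remove [pbl,xldg] add [vquh] -> 9 lines: yud yjecg nece ybls vquh iogcm wjn hxr qndq
Hunk 2: at line 3 remove [ybls] add [croe] -> 9 lines: yud yjecg nece croe vquh iogcm wjn hxr qndq
Hunk 3: at line 3 remove [vquh,iogcm,wjn] add [ayyxr,uqnw] -> 8 lines: yud yjecg nece croe ayyxr uqnw hxr qndq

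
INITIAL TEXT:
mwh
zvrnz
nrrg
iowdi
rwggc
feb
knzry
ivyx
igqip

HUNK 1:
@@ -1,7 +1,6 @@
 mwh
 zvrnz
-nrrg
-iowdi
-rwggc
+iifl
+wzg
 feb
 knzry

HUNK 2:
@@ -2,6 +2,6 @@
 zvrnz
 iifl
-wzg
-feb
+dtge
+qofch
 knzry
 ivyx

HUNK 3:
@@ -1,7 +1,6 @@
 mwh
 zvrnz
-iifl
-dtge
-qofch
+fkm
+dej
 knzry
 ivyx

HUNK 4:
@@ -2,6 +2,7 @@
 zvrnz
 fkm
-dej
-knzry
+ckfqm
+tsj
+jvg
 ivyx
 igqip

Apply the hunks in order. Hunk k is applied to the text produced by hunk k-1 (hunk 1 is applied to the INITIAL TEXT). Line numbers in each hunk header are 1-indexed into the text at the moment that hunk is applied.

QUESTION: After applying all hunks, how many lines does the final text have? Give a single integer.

Answer: 8

Derivation:
Hunk 1: at line 1 remove [nrrg,iowdi,rwggc] add [iifl,wzg] -> 8 lines: mwh zvrnz iifl wzg feb knzry ivyx igqip
Hunk 2: at line 2 remove [wzg,feb] add [dtge,qofch] -> 8 lines: mwh zvrnz iifl dtge qofch knzry ivyx igqip
Hunk 3: at line 1 remove [iifl,dtge,qofch] add [fkm,dej] -> 7 lines: mwh zvrnz fkm dej knzry ivyx igqip
Hunk 4: at line 2 remove [dej,knzry] add [ckfqm,tsj,jvg] -> 8 lines: mwh zvrnz fkm ckfqm tsj jvg ivyx igqip
Final line count: 8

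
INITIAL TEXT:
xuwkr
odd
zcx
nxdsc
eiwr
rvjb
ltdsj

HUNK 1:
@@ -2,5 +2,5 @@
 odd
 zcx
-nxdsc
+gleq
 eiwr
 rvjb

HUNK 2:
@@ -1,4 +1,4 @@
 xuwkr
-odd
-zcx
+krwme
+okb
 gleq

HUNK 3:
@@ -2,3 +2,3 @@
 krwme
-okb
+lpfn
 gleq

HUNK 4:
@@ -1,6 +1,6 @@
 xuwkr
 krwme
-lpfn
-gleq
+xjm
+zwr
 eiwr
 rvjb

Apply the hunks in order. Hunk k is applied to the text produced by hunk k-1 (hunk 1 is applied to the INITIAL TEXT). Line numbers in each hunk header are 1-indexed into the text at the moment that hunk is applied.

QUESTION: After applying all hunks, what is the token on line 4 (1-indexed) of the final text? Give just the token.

Hunk 1: at line 2 remove [nxdsc] add [gleq] -> 7 lines: xuwkr odd zcx gleq eiwr rvjb ltdsj
Hunk 2: at line 1 remove [odd,zcx] add [krwme,okb] -> 7 lines: xuwkr krwme okb gleq eiwr rvjb ltdsj
Hunk 3: at line 2 remove [okb] add [lpfn] -> 7 lines: xuwkr krwme lpfn gleq eiwr rvjb ltdsj
Hunk 4: at line 1 remove [lpfn,gleq] add [xjm,zwr] -> 7 lines: xuwkr krwme xjm zwr eiwr rvjb ltdsj
Final line 4: zwr

Answer: zwr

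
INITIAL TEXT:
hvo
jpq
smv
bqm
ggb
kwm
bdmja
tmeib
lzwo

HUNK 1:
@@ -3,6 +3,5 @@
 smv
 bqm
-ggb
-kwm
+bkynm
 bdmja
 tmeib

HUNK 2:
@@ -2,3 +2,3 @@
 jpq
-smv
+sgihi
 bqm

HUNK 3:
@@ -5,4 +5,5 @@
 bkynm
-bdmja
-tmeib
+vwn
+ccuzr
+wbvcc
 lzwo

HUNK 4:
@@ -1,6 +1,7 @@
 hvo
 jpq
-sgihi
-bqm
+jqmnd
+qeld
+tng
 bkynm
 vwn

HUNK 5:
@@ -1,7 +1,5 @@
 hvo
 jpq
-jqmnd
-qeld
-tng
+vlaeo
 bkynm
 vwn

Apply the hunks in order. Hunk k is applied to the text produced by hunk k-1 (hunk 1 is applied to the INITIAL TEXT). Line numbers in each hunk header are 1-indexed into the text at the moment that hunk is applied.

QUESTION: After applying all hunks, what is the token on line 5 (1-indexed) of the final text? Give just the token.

Hunk 1: at line 3 remove [ggb,kwm] add [bkynm] -> 8 lines: hvo jpq smv bqm bkynm bdmja tmeib lzwo
Hunk 2: at line 2 remove [smv] add [sgihi] -> 8 lines: hvo jpq sgihi bqm bkynm bdmja tmeib lzwo
Hunk 3: at line 5 remove [bdmja,tmeib] add [vwn,ccuzr,wbvcc] -> 9 lines: hvo jpq sgihi bqm bkynm vwn ccuzr wbvcc lzwo
Hunk 4: at line 1 remove [sgihi,bqm] add [jqmnd,qeld,tng] -> 10 lines: hvo jpq jqmnd qeld tng bkynm vwn ccuzr wbvcc lzwo
Hunk 5: at line 1 remove [jqmnd,qeld,tng] add [vlaeo] -> 8 lines: hvo jpq vlaeo bkynm vwn ccuzr wbvcc lzwo
Final line 5: vwn

Answer: vwn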